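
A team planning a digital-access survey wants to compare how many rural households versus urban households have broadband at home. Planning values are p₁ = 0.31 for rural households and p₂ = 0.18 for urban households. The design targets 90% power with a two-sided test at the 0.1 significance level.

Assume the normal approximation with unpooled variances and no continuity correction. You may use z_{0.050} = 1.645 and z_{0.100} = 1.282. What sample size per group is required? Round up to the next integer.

n = 184 per group

n = (z_{α/2} + z_β)² · [p₁(1−p₁) + p₂(1−p₂)] / (p₁ − p₂)²
  = (1.645 + 1.282)² · (0.31·0.69 + 0.18·0.82) / (0.13)²
  = (2.927)² · (0.2139 + 0.1476) / 0.0169
  = 8.5673 · 0.3615 / 0.0169
  = 183.26
Round up → n = 184 per group.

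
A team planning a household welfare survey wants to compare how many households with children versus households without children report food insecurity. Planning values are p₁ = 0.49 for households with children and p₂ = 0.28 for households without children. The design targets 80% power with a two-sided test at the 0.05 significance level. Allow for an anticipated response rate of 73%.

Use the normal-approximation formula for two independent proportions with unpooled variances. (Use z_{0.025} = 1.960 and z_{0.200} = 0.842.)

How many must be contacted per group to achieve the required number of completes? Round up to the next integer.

n = (z_{α/2} + z_β)² · [p₁(1−p₁) + p₂(1−p₂)] / (p₁ − p₂)²
  = (1.960 + 0.842)² · (0.49·0.51 + 0.28·0.72) / (0.21)²
  = (2.802)² · (0.2499 + 0.2016) / 0.0441
  = 7.8512 · 0.4515 / 0.0441
  = 80.38
Adjust for 73% response: 80.38 / 0.73 = 110.11.
Round up → n = 111 per group.

n = 111 per group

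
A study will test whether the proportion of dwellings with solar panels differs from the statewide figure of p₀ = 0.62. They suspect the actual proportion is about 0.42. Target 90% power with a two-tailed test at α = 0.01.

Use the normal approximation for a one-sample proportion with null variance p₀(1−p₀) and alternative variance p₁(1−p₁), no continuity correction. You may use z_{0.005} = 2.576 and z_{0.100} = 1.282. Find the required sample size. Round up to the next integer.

n = [z_{α/2}·√(p₀q₀) + z_β·√(p₁q₁)]² / (p₁ − p₀)²
  = [2.576·√(0.62·0.38) + 1.282·√(0.42·0.58)]² / (-0.20)²
  = [2.576·0.4854 + 1.282·0.4936]² / 0.0400
  = [1.8831]² / 0.0400
  = 88.65
Round up → n = 89.

n = 89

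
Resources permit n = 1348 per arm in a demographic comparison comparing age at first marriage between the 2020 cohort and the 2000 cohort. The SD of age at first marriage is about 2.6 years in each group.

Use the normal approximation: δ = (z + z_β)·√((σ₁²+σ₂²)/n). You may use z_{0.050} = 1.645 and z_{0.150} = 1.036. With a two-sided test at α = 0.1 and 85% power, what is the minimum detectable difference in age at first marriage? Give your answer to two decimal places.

Minimum detectable difference ≈ 0.27 years

δ = (z_{α/2} + z_β) · √((σ₁²+σ₂²)/n)
  = (1.645 + 1.036) · √(13.52/1348)
  = 2.681 · √0.01003
  = 2.681 · 0.1001
  = 0.2685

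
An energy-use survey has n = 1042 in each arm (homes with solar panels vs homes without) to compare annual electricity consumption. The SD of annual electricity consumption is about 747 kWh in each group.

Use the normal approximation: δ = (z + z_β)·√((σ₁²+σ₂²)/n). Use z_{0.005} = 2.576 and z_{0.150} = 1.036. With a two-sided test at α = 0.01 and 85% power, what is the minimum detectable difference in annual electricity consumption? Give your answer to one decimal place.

δ = (z_{α/2} + z_β) · √((σ₁²+σ₂²)/n)
  = (2.576 + 1.036) · √(1116018/1042)
  = 3.612 · √1071.0
  = 3.612 · 32.7267
  = 118.2087

Minimum detectable difference ≈ 118.2 kWh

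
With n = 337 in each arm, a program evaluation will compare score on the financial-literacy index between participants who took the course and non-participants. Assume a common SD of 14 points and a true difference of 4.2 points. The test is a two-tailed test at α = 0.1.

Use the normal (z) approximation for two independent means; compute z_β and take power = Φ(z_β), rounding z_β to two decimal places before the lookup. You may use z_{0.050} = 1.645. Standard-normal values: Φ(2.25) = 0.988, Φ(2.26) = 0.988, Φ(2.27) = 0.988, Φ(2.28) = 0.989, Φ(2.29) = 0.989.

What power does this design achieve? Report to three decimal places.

Power ≈ 0.988

z_β = δ·√(n/(σ₁²+σ₂²)) − z_{α/2}
    = 4.2 · √(337/392) − 1.645
    = 4.2 · 0.92720 − 1.645
    = 3.8942 − 1.645 = 2.2492 → 2.25
Power = Φ(2.25) = 0.988.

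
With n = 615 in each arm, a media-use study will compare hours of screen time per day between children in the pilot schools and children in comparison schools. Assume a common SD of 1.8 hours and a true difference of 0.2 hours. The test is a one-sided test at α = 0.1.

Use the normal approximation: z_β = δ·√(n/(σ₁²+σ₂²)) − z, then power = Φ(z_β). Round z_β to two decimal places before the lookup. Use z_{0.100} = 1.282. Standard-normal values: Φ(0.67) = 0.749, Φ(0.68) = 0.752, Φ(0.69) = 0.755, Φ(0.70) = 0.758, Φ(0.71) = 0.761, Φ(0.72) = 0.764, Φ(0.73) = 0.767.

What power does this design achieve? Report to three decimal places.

z_β = δ·√(n/(σ₁²+σ₂²)) − z_α
    = 0.2 · √(615/6.48) − 1.282
    = 0.2 · 9.74204 − 1.282
    = 1.9484 − 1.282 = 0.6664 → 0.67
Power = Φ(0.67) = 0.749.

Power ≈ 0.749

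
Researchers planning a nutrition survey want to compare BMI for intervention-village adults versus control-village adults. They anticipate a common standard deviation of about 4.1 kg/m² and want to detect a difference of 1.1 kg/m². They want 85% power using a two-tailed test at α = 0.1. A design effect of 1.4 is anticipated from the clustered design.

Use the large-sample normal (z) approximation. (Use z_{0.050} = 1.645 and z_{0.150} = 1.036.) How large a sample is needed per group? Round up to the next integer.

n = (z_{α/2} + z_β)² · (σ₁² + σ₂²) / δ²
  = (1.645 + 1.036)² · (2·4.1² = 33.62) / 1.1²
  = 7.1878 · 33.62 / 1.21
  = 199.71
Design effect: 1.4 × 199.71 = 279.60.
Round up → n = 280 per group.

n = 280 per group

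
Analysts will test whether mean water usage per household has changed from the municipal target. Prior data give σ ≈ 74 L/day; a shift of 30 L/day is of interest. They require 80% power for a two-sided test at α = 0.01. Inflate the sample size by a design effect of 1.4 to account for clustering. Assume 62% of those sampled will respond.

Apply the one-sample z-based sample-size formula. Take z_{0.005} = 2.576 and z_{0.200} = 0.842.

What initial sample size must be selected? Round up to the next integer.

n = (z_{α/2} + z_β)² · σ² / δ²
  = (2.576 + 0.842)² · 74² / 30²
  = 11.6827 · 5476 / 900
  = 71.08
Design effect: 1.4 × 71.08 = 99.52.
Adjust for 62% response: 99.52 / 0.62 = 160.51.
Round up → n = 161.

n = 161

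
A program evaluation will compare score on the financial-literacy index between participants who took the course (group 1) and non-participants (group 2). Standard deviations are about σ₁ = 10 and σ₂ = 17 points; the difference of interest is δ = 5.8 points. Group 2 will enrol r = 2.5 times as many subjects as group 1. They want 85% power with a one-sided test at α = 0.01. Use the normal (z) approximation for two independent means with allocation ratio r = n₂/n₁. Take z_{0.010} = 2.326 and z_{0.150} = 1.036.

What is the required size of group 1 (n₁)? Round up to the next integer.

n₁ = (z_α + z_β)² · (σ₁² + σ₂²/r) / δ²
   = (2.326 + 1.036)² · (10² + 17²/2.5) / 5.8²
   = 11.3030 · (100 + 115.6) / 33.64
   = 11.3030 · 215.6 / 33.64
   = 72.44
Round up → n₁ = 73; n₂ = r·n₁ = 2.5 × 73 = 183.

n₁ = 73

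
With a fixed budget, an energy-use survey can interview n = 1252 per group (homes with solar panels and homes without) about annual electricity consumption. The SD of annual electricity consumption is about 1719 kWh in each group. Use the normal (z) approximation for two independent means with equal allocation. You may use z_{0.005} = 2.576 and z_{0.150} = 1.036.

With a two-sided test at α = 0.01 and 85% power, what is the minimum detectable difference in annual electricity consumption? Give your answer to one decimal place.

δ = (z_{α/2} + z_β) · √((σ₁²+σ₂²)/n)
  = (2.576 + 1.036) · √(5909922/1252)
  = 3.612 · √4720.4
  = 3.612 · 68.7051
  = 248.1627

Minimum detectable difference ≈ 248.2 kWh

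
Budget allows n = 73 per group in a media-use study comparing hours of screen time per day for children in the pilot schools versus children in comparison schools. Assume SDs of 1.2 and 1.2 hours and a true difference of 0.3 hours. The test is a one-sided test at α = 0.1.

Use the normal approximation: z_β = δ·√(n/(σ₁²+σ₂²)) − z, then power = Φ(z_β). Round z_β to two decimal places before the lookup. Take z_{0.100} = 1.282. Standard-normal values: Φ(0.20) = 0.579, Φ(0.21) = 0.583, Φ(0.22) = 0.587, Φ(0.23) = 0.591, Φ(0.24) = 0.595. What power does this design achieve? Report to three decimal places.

z_β = δ·√(n/(σ₁²+σ₂²)) − z_α
    = 0.3 · √(73/2.88) − 1.282
    = 0.3 · 5.03460 − 1.282
    = 1.5104 − 1.282 = 0.2284 → 0.23
Power = Φ(0.23) = 0.591.

Power ≈ 0.591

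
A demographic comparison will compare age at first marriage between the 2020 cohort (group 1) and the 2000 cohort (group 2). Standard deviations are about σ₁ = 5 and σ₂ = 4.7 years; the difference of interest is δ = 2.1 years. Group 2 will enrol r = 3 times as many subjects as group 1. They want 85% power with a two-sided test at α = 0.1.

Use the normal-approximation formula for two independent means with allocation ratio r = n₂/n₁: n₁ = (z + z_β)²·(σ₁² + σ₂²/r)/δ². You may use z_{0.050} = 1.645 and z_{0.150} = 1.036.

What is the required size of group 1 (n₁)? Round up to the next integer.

n₁ = 53

n₁ = (z_{α/2} + z_β)² · (σ₁² + σ₂²/r) / δ²
   = (1.645 + 1.036)² · (5² + 4.7²/3) / 2.1²
   = 7.1878 · (25 + 7.3633) / 4.41
   = 7.1878 · 32.3633 / 4.41
   = 52.75
Round up → n₁ = 53; n₂ = r·n₁ = 3 × 53 = 159.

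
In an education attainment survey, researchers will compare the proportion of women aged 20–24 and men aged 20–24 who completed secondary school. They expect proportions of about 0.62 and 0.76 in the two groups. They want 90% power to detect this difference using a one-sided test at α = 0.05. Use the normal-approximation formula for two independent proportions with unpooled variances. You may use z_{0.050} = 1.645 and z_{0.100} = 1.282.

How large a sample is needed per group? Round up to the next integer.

n = 183 per group

n = (z_α + z_β)² · [p₁(1−p₁) + p₂(1−p₂)] / (p₁ − p₂)²
  = (1.645 + 1.282)² · (0.62·0.38 + 0.76·0.24) / (-0.14)²
  = (2.927)² · (0.2356 + 0.1824) / 0.0196
  = 8.5673 · 0.4180 / 0.0196
  = 182.71
Round up → n = 183 per group.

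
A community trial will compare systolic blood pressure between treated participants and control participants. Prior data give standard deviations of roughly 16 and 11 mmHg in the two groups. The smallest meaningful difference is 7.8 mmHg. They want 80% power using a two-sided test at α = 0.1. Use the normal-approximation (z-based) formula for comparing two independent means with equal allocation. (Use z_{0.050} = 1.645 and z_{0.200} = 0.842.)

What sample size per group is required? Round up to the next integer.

n = 39 per group

n = (z_{α/2} + z_β)² · (σ₁² + σ₂²) / δ²
  = (1.645 + 0.842)² · (16² + 11² = 377) / 7.8²
  = 6.1852 · 377 / 60.84
  = 38.33
Round up → n = 39 per group.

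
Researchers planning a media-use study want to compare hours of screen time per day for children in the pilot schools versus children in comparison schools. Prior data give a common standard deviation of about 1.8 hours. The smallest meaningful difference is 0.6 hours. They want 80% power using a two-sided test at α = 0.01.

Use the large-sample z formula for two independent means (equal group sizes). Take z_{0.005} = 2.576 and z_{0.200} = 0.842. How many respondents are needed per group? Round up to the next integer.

n = 211 per group

n = (z_{α/2} + z_β)² · (σ₁² + σ₂²) / δ²
  = (2.576 + 0.842)² · (2·1.8² = 6.48) / 0.6²
  = 11.6827 · 6.48 / 0.36
  = 210.29
Round up → n = 211 per group.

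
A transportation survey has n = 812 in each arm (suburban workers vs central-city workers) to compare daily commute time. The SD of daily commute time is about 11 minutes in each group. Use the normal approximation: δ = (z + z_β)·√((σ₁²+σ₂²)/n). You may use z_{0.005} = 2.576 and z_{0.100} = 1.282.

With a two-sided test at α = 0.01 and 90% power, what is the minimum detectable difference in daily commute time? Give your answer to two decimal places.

δ = (z_{α/2} + z_β) · √((σ₁²+σ₂²)/n)
  = (2.576 + 1.282) · √(242/812)
  = 3.858 · √0.29803
  = 3.858 · 0.5459
  = 2.1062

Minimum detectable difference ≈ 2.11 minutes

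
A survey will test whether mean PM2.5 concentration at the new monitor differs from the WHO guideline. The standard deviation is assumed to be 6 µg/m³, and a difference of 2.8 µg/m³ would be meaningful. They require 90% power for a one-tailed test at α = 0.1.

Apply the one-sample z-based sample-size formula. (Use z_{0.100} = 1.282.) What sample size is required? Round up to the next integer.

n = 31

n = (z_α + z_β)² · σ² / δ²
  = (1.282 + 1.282)² · 6² / 2.8²
  = 6.5741 · 36 / 7.84
  = 30.19
Round up → n = 31.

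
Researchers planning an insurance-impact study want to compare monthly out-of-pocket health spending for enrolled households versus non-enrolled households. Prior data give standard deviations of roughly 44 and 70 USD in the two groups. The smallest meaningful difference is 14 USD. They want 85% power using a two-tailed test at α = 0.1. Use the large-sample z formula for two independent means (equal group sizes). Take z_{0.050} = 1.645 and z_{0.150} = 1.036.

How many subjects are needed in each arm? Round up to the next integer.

n = (z_{α/2} + z_β)² · (σ₁² + σ₂²) / δ²
  = (1.645 + 1.036)² · (44² + 70² = 6836) / 14²
  = 7.1878 · 6836 / 196
  = 250.69
Round up → n = 251 per group.

n = 251 per group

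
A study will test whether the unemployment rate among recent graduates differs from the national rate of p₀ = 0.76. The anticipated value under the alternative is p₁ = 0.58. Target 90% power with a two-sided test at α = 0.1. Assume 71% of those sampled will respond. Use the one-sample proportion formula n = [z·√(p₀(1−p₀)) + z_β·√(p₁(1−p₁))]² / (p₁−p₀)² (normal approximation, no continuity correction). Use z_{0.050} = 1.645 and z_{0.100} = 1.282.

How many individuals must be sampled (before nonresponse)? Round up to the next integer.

n = [z_{α/2}·√(p₀q₀) + z_β·√(p₁q₁)]² / (p₁ − p₀)²
  = [1.645·√(0.76·0.24) + 1.282·√(0.58·0.42)]² / (-0.18)²
  = [1.645·0.4271 + 1.282·0.4936]² / 0.0324
  = [1.3353]² / 0.0324
  = 55.03
Adjust for 71% response: 55.03 / 0.71 = 77.51.
Round up → n = 78.

n = 78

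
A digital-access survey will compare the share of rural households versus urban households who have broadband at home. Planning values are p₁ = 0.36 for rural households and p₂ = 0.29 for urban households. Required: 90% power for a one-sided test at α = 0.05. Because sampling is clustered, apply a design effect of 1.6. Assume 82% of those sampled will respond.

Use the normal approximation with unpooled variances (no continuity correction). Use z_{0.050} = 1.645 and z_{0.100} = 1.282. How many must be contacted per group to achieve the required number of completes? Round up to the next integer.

n = (z_α + z_β)² · [p₁(1−p₁) + p₂(1−p₂)] / (p₁ − p₂)²
  = (1.645 + 1.282)² · (0.36·0.64 + 0.29·0.71) / (0.07)²
  = (2.927)² · (0.2304 + 0.2059) / 0.0049
  = 8.5673 · 0.4363 / 0.0049
  = 762.84
Design effect: 1.6 × 762.84 = 1220.55.
Adjust for 82% response: 1220.55 / 0.82 = 1488.47.
Round up → n = 1489 per group.

n = 1489 per group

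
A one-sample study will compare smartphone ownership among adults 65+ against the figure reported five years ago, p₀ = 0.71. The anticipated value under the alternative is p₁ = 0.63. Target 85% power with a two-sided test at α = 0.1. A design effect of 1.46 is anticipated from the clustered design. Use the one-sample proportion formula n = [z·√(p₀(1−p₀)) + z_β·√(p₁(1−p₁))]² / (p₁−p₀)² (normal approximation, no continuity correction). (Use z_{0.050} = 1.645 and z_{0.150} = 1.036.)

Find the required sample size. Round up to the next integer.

n = 355

n = [z_{α/2}·√(p₀q₀) + z_β·√(p₁q₁)]² / (p₁ − p₀)²
  = [1.645·√(0.71·0.29) + 1.036·√(0.63·0.37)]² / (-0.08)²
  = [1.645·0.4538 + 1.036·0.4828]² / 0.0064
  = [1.2466]² / 0.0064
  = 242.82
Design effect: 1.46 × 242.82 = 354.52.
Round up → n = 355.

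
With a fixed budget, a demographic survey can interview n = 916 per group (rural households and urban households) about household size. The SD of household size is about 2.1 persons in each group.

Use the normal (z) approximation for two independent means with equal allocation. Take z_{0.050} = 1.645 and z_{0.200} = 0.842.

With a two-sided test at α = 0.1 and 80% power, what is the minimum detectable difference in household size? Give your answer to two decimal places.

Minimum detectable difference ≈ 0.24 persons

δ = (z_{α/2} + z_β) · √((σ₁²+σ₂²)/n)
  = (1.645 + 0.842) · √(8.82/916)
  = 2.487 · √0.00963
  = 2.487 · 0.0981
  = 0.2440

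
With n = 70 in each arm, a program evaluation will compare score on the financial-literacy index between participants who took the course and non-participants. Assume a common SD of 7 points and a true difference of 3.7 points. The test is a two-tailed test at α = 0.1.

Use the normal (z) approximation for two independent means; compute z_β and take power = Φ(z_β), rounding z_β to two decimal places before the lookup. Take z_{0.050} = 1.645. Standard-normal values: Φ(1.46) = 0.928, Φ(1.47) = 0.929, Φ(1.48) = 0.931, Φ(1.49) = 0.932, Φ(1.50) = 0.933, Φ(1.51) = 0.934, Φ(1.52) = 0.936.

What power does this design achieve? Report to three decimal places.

z_β = δ·√(n/(σ₁²+σ₂²)) − z_{α/2}
    = 3.7 · √(70/98) − 1.645
    = 3.7 · 0.84515 − 1.645
    = 3.1271 − 1.645 = 1.4821 → 1.48
Power = Φ(1.48) = 0.931.

Power ≈ 0.931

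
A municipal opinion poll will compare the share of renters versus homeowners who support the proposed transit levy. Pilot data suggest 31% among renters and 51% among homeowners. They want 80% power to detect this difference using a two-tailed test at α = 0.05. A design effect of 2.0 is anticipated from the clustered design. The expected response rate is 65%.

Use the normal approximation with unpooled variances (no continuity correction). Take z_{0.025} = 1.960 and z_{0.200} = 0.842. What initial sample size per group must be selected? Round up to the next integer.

n = (z_{α/2} + z_β)² · [p₁(1−p₁) + p₂(1−p₂)] / (p₁ − p₂)²
  = (1.960 + 0.842)² · (0.31·0.69 + 0.51·0.49) / (-0.20)²
  = (2.802)² · (0.2139 + 0.2499) / 0.0400
  = 7.8512 · 0.4638 / 0.0400
  = 91.03
Design effect: 2.0 × 91.03 = 182.07.
Adjust for 65% response: 182.07 / 0.65 = 280.11.
Round up → n = 281 per group.

n = 281 per group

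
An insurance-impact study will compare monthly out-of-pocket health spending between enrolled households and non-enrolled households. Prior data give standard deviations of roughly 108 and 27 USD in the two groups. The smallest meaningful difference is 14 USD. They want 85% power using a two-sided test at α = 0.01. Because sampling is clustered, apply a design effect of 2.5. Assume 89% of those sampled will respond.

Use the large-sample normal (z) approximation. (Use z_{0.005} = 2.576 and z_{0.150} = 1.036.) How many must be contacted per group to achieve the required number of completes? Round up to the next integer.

n = 2318 per group

n = (z_{α/2} + z_β)² · (σ₁² + σ₂²) / δ²
  = (2.576 + 1.036)² · (108² + 27² = 12393) / 14²
  = 13.0465 · 12393 / 196
  = 824.93
Design effect: 2.5 × 824.93 = 2062.32.
Adjust for 89% response: 2062.32 / 0.89 = 2317.21.
Round up → n = 2318 per group.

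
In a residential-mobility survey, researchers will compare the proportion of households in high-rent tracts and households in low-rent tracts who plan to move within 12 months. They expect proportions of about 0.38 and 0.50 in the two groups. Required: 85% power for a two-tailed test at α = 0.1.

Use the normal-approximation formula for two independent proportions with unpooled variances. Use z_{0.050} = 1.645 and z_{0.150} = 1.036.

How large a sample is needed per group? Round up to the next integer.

n = 243 per group

n = (z_{α/2} + z_β)² · [p₁(1−p₁) + p₂(1−p₂)] / (p₁ − p₂)²
  = (1.645 + 1.036)² · (0.38·0.62 + 0.50·0.50) / (-0.12)²
  = (2.681)² · (0.2356 + 0.2500) / 0.0144
  = 7.1878 · 0.4856 / 0.0144
  = 242.39
Round up → n = 243 per group.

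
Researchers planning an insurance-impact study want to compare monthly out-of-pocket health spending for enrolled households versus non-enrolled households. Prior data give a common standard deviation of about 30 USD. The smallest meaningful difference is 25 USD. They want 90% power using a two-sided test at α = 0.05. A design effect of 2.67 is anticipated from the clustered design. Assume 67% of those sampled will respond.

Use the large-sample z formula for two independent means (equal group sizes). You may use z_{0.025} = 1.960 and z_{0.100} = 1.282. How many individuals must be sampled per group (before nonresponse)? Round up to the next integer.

n = (z_{α/2} + z_β)² · (σ₁² + σ₂²) / δ²
  = (1.960 + 1.282)² · (2·30² = 1800) / 25²
  = 10.5106 · 1800 / 625
  = 30.27
Design effect: 2.67 × 30.27 = 80.82.
Adjust for 67% response: 80.82 / 0.67 = 120.63.
Round up → n = 121 per group.

n = 121 per group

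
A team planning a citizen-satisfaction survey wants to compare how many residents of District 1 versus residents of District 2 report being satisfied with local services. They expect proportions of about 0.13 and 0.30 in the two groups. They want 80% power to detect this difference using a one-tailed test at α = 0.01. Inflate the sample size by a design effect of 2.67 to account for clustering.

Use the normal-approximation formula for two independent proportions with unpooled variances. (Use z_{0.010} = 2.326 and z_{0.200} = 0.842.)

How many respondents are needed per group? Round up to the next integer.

n = (z_α + z_β)² · [p₁(1−p₁) + p₂(1−p₂)] / (p₁ − p₂)²
  = (2.326 + 0.842)² · (0.13·0.87 + 0.30·0.70) / (-0.17)²
  = (3.168)² · (0.1131 + 0.2100) / 0.0289
  = 10.0362 · 0.3231 / 0.0289
  = 112.20
Design effect: 2.67 × 112.20 = 299.59.
Round up → n = 300 per group.

n = 300 per group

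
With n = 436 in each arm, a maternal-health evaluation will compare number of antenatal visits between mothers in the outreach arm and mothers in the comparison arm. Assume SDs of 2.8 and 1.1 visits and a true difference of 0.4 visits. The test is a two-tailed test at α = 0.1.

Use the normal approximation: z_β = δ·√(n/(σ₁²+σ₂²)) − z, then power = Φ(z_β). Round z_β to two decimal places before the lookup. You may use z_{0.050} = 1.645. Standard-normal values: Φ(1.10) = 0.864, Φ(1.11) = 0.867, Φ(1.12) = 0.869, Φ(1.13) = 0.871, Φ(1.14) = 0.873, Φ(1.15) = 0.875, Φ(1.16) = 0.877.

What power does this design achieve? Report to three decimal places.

z_β = δ·√(n/(σ₁²+σ₂²)) − z_{α/2}
    = 0.4 · √(436/9.05) − 1.645
    = 0.4 · 6.94095 − 1.645
    = 2.7764 − 1.645 = 1.1314 → 1.13
Power = Φ(1.13) = 0.871.

Power ≈ 0.871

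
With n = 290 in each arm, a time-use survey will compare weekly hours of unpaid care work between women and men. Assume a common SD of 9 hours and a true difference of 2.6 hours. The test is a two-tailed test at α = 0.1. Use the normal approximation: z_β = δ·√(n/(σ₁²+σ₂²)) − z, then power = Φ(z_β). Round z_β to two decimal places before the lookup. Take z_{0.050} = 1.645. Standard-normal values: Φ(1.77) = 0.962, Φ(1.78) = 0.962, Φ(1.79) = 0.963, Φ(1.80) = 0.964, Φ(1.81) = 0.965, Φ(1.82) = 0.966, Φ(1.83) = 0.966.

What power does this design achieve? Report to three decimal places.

z_β = δ·√(n/(σ₁²+σ₂²)) − z_{α/2}
    = 2.6 · √(290/162) − 1.645
    = 2.6 · 1.33795 − 1.645
    = 3.4787 − 1.645 = 1.8337 → 1.83
Power = Φ(1.83) = 0.966.

Power ≈ 0.966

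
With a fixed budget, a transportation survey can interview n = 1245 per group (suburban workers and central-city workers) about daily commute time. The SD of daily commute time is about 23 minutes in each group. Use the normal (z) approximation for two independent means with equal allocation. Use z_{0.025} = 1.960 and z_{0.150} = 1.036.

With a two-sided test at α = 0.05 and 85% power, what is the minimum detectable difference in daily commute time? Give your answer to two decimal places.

Minimum detectable difference ≈ 2.76 minutes

δ = (z_{α/2} + z_β) · √((σ₁²+σ₂²)/n)
  = (1.960 + 1.036) · √(1058/1245)
  = 2.996 · √0.8498
  = 2.996 · 0.9218
  = 2.7618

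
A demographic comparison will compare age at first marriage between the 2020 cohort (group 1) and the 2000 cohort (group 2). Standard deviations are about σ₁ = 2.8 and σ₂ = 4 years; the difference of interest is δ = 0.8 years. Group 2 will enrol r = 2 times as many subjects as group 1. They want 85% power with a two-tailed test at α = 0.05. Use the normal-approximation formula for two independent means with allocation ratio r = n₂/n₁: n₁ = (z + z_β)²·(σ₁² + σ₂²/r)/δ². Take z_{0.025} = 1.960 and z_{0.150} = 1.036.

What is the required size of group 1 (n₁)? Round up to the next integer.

n₁ = (z_{α/2} + z_β)² · (σ₁² + σ₂²/r) / δ²
   = (1.960 + 1.036)² · (2.8² + 4²/2) / 0.8²
   = 8.9760 · (7.84 + 8) / 0.64
   = 8.9760 · 15.84 / 0.64
   = 222.16
Round up → n₁ = 223; n₂ = r·n₁ = 2 × 223 = 446.

n₁ = 223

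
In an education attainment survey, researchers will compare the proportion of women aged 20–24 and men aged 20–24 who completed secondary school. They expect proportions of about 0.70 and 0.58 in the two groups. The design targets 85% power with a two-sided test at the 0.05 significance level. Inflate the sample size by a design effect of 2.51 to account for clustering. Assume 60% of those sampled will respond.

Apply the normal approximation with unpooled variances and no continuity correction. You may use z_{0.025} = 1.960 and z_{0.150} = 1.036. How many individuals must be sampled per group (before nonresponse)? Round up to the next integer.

n = (z_{α/2} + z_β)² · [p₁(1−p₁) + p₂(1−p₂)] / (p₁ − p₂)²
  = (1.960 + 1.036)² · (0.70·0.30 + 0.58·0.42) / (0.12)²
  = (2.996)² · (0.2100 + 0.2436) / 0.0144
  = 8.9760 · 0.4536 / 0.0144
  = 282.74
Design effect: 2.51 × 282.74 = 709.69.
Adjust for 60% response: 709.69 / 0.60 = 1182.81.
Round up → n = 1183 per group.

n = 1183 per group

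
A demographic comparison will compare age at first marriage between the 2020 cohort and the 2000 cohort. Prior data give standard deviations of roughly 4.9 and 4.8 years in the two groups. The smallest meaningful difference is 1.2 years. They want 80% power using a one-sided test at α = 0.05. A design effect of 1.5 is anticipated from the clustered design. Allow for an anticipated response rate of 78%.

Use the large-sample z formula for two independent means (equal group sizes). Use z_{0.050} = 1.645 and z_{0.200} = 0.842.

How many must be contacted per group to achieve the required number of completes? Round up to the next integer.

n = 389 per group

n = (z_α + z_β)² · (σ₁² + σ₂²) / δ²
  = (1.645 + 0.842)² · (4.9² + 4.8² = 47.05) / 1.2²
  = 6.1852 · 47.05 / 1.44
  = 202.09
Design effect: 1.5 × 202.09 = 303.14.
Adjust for 78% response: 303.14 / 0.78 = 388.64.
Round up → n = 389 per group.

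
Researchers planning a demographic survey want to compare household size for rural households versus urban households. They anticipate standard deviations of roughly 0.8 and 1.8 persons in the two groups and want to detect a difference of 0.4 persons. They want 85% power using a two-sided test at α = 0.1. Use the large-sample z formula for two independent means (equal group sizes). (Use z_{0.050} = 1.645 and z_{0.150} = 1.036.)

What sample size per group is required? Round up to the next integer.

n = 175 per group

n = (z_{α/2} + z_β)² · (σ₁² + σ₂²) / δ²
  = (1.645 + 1.036)² · (0.8² + 1.8² = 3.88) / 0.4²
  = 7.1878 · 3.88 / 0.16
  = 174.30
Round up → n = 175 per group.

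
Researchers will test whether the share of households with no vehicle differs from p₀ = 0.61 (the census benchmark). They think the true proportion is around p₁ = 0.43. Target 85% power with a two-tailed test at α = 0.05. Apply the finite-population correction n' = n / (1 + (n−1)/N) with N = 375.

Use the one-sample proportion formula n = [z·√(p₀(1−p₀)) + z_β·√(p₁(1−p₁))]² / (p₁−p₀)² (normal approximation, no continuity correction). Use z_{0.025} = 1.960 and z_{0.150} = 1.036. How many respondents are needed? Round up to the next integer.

n = [z_{α/2}·√(p₀q₀) + z_β·√(p₁q₁)]² / (p₁ − p₀)²
  = [1.960·√(0.61·0.39) + 1.036·√(0.43·0.57)]² / (-0.18)²
  = [1.960·0.4877 + 1.036·0.4951]² / 0.0324
  = [1.4689]² / 0.0324
  = 66.59
Finite-population correction (N = 375): 66.59 / (1 + (66.59 − 1)/375) = 56.68.
Round up → n = 57.

n = 57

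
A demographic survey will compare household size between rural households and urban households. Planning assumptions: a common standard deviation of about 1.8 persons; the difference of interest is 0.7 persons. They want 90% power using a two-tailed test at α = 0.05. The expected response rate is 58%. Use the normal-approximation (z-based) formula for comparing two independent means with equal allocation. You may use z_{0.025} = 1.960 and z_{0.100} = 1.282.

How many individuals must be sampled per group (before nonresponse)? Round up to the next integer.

n = 240 per group

n = (z_{α/2} + z_β)² · (σ₁² + σ₂²) / δ²
  = (1.960 + 1.282)² · (2·1.8² = 6.48) / 0.7²
  = 10.5106 · 6.48 / 0.49
  = 139.00
Adjust for 58% response: 139.00 / 0.58 = 239.65.
Round up → n = 240 per group.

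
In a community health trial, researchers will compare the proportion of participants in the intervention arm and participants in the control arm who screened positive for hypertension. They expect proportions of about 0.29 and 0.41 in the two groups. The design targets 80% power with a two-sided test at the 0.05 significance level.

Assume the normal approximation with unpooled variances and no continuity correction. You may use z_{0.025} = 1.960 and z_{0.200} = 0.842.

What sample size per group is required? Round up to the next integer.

n = (z_{α/2} + z_β)² · [p₁(1−p₁) + p₂(1−p₂)] / (p₁ − p₂)²
  = (1.960 + 0.842)² · (0.29·0.71 + 0.41·0.59) / (-0.12)²
  = (2.802)² · (0.2059 + 0.2419) / 0.0144
  = 7.8512 · 0.4478 / 0.0144
  = 244.15
Round up → n = 245 per group.

n = 245 per group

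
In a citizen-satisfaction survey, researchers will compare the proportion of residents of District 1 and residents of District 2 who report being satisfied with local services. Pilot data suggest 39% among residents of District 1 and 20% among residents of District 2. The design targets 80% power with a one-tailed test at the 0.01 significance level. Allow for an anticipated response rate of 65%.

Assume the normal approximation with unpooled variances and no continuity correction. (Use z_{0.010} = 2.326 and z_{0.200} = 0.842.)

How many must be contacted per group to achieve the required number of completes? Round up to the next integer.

n = 171 per group

n = (z_α + z_β)² · [p₁(1−p₁) + p₂(1−p₂)] / (p₁ − p₂)²
  = (2.326 + 0.842)² · (0.39·0.61 + 0.20·0.80) / (0.19)²
  = (3.168)² · (0.2379 + 0.1600) / 0.0361
  = 10.0362 · 0.3979 / 0.0361
  = 110.62
Adjust for 65% response: 110.62 / 0.65 = 170.19.
Round up → n = 171 per group.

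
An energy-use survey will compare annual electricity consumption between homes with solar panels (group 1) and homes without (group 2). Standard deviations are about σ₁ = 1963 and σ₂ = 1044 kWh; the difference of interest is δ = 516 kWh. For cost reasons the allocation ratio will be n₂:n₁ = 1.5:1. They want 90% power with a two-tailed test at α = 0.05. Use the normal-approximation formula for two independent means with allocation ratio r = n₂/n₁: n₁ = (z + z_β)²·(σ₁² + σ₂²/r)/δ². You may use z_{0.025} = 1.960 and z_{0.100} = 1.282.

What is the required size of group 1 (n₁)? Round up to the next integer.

n₁ = 181

n₁ = (z_{α/2} + z_β)² · (σ₁² + σ₂²/r) / δ²
   = (1.960 + 1.282)² · (1963² + 1044²/1.5) / 516²
   = 10.5106 · (3853369 + 726624) / 266256
   = 10.5106 · 4579993 / 266256
   = 180.80
Round up → n₁ = 181; n₂ = r·n₁ = 1.5 × 181 = 272.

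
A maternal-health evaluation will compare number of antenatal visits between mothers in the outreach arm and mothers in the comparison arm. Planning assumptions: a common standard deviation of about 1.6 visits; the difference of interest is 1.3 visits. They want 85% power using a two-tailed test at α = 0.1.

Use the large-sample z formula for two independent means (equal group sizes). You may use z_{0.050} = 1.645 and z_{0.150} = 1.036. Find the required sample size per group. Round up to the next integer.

n = (z_{α/2} + z_β)² · (σ₁² + σ₂²) / δ²
  = (1.645 + 1.036)² · (2·1.6² = 5.12) / 1.3²
  = 7.1878 · 5.12 / 1.69
  = 21.78
Round up → n = 22 per group.

n = 22 per group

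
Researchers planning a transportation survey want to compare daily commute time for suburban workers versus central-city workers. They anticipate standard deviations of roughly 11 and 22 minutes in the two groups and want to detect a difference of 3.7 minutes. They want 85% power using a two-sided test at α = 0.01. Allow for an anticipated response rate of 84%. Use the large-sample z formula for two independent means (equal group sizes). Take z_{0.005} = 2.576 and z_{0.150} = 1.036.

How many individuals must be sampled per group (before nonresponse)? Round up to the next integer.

n = 687 per group

n = (z_{α/2} + z_β)² · (σ₁² + σ₂²) / δ²
  = (2.576 + 1.036)² · (11² + 22² = 605) / 3.7²
  = 13.0465 · 605 / 13.69
  = 576.56
Adjust for 84% response: 576.56 / 0.84 = 686.39.
Round up → n = 687 per group.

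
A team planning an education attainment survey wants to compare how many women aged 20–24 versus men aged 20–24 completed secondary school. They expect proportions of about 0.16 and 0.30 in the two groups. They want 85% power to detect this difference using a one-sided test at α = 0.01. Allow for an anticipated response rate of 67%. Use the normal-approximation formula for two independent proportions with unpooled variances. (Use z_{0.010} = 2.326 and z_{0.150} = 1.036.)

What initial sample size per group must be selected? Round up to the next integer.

n = 297 per group

n = (z_α + z_β)² · [p₁(1−p₁) + p₂(1−p₂)] / (p₁ − p₂)²
  = (2.326 + 1.036)² · (0.16·0.84 + 0.30·0.70) / (-0.14)²
  = (3.362)² · (0.1344 + 0.2100) / 0.0196
  = 11.3030 · 0.3444 / 0.0196
  = 198.61
Adjust for 67% response: 198.61 / 0.67 = 296.43.
Round up → n = 297 per group.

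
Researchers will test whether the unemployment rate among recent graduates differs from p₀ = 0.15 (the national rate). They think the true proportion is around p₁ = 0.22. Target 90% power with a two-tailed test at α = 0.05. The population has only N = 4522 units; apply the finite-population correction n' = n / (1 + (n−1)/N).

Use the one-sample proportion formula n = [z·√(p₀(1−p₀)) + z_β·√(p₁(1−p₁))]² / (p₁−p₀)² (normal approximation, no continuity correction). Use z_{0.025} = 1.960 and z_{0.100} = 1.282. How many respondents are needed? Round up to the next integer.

n = [z_{α/2}·√(p₀q₀) + z_β·√(p₁q₁)]² / (p₁ − p₀)²
  = [1.960·√(0.15·0.85) + 1.282·√(0.22·0.78)]² / (0.07)²
  = [1.960·0.3571 + 1.282·0.4142]² / 0.0049
  = [1.2309]² / 0.0049
  = 309.22
Finite-population correction (N = 4522): 309.22 / (1 + (309.22 − 1)/4522) = 289.49.
Round up → n = 290.

n = 290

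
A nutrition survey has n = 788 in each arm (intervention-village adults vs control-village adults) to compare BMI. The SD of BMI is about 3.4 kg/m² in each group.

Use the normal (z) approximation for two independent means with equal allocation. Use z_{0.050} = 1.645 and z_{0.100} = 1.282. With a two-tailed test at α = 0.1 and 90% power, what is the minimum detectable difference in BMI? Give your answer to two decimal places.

Minimum detectable difference ≈ 0.50 kg/m²

δ = (z_{α/2} + z_β) · √((σ₁²+σ₂²)/n)
  = (1.645 + 1.282) · √(23.12/788)
  = 2.927 · √0.02934
  = 2.927 · 0.1713
  = 0.5014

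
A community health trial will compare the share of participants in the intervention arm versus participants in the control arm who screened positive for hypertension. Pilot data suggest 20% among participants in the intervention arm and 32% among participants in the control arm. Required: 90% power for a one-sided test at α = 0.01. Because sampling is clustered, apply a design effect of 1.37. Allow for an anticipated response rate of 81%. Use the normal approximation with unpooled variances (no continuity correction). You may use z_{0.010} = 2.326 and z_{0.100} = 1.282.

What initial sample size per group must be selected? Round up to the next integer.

n = 578 per group

n = (z_α + z_β)² · [p₁(1−p₁) + p₂(1−p₂)] / (p₁ − p₂)²
  = (2.326 + 1.282)² · (0.20·0.80 + 0.32·0.68) / (-0.12)²
  = (3.608)² · (0.1600 + 0.2176) / 0.0144
  = 13.0177 · 0.3776 / 0.0144
  = 341.35
Design effect: 1.37 × 341.35 = 467.65.
Adjust for 81% response: 467.65 / 0.81 = 577.35.
Round up → n = 578 per group.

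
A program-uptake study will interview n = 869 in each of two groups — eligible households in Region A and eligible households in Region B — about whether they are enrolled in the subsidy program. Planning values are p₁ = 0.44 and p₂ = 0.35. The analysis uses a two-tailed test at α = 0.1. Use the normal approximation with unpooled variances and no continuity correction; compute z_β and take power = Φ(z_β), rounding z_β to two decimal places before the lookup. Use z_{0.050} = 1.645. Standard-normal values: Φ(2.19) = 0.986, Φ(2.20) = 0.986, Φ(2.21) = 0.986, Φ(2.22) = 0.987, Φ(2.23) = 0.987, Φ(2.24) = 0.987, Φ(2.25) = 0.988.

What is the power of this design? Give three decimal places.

z_β = |p₁−p₂|·√(n/[p₁q₁+p₂q₂]) − z_{α/2}
    = 0.09 · √(869/0.4739) − 1.645
    = 0.09 · 42.8220 − 1.645
    = 3.8540 − 1.645 = 2.2090 → 2.21
Power = Φ(2.21) = 0.986.

Power ≈ 0.986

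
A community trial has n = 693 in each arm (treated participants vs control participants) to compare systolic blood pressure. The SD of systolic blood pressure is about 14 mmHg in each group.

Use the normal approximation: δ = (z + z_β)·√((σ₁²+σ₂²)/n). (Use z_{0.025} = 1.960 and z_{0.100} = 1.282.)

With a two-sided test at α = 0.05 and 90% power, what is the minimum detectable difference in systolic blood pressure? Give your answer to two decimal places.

Minimum detectable difference ≈ 2.44 mmHg

δ = (z_{α/2} + z_β) · √((σ₁²+σ₂²)/n)
  = (1.960 + 1.282) · √(392/693)
  = 3.242 · √0.56566
  = 3.242 · 0.7521
  = 2.4383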